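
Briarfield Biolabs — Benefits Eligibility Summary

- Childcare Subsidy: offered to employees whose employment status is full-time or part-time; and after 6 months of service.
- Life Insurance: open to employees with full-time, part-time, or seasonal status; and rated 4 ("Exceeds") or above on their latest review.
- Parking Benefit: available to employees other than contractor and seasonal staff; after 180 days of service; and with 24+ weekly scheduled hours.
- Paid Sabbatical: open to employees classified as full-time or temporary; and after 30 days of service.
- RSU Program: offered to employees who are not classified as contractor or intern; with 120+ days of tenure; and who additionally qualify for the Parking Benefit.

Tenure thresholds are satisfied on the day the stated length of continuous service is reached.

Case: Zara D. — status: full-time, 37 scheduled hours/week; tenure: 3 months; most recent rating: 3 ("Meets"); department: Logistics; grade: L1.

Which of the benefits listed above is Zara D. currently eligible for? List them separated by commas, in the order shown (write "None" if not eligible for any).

Childcare Subsidy — status full-time ✓; service 3 months < 6 months ✗ → not eligible.
Life Insurance — status full-time ✓; rating 3 < 4 ✗ → not eligible.
Parking Benefit — status full-time ✓ (not excluded); service 3 months < 180 days ✗ → not eligible.
Paid Sabbatical — status full-time ✓; service 3 months ≥ 30 days ✓ → eligible.
RSU Program — status full-time ✓ (not excluded); service 3 months < 120 days ✗ → not eligible.

Paid Sabbatical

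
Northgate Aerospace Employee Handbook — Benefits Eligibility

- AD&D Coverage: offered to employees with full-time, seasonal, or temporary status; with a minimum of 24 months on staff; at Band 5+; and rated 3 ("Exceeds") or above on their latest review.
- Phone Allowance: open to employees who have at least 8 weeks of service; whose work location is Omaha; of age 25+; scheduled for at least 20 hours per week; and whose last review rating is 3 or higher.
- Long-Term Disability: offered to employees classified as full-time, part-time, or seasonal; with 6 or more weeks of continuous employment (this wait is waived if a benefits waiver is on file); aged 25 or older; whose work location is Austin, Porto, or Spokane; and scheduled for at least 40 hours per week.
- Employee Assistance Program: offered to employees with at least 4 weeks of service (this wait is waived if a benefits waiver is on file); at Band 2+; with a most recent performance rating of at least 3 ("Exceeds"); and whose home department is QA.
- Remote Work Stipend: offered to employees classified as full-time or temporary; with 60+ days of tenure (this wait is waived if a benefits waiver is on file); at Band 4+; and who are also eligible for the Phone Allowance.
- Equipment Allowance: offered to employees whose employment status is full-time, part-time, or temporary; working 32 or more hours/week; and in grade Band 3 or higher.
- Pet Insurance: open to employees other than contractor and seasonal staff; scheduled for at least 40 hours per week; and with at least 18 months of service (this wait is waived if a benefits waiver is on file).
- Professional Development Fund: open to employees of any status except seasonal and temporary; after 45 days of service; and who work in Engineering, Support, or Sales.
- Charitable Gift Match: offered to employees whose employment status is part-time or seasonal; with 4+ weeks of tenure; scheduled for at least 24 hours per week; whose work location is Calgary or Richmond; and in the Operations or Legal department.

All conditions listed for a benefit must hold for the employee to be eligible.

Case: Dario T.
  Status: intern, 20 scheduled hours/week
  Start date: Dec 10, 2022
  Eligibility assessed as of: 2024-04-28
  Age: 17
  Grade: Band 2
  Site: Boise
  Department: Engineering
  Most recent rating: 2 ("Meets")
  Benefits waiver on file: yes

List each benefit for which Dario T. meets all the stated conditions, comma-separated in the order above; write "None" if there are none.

Professional Development Fund

Service from Dec 10, 2022 to 2024-04-28: 505 days.
AD&D Coverage — status intern ✗ (requires full-time, seasonal, or temporary) → not eligible.
Phone Allowance — service 505 days ≥ 8 weeks (≈56 days) ✓; site Boise ✗ (not Omaha) → not eligible.
Long-Term Disability — status intern ✗ (requires full-time, part-time, or seasonal) → not eligible.
Employee Assistance Program — benefits waiver on file ✓; grade Band 2 ≥ Band 2 ✓; rating 2 < 3 ✗ → not eligible.
Remote Work Stipend — status intern ✗ (requires full-time or temporary) → not eligible.
Equipment Allowance — status intern ✗ (requires full-time, part-time, or temporary) → not eligible.
Pet Insurance — status intern ✓ (not excluded); 20 hrs/wk < 40 ✗ → not eligible.
Professional Development Fund — status intern ✓ (not excluded); service 505 days ≥ 45 days ✓; dept Engineering ✓ → eligible.
Charitable Gift Match — status intern ✗ (requires part-time or seasonal) → not eligible.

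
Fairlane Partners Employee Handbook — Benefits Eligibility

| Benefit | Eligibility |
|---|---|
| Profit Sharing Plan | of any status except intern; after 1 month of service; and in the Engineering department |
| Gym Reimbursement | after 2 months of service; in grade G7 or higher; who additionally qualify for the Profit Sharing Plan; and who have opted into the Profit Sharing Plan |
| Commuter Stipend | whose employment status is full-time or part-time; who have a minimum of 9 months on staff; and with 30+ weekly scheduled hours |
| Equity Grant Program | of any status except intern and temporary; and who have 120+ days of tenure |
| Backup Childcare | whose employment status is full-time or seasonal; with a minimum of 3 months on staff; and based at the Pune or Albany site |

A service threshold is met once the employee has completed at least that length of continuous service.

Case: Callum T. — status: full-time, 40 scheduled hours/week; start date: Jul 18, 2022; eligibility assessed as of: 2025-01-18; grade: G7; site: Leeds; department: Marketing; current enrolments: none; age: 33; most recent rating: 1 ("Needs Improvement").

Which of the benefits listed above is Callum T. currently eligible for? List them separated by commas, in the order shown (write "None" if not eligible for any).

Service from Jul 18, 2022 to 2025-01-18: 915 days.
Profit Sharing Plan — status full-time ✓ (not excluded); service 915 days ≥ 1 month (≈30 days) ✓; dept Marketing ✗ → not eligible.
Gym Reimbursement — service 915 days ≥ 2 months (≈60 days) ✓; grade G7 ≥ G7 ✓; not eligible for Profit Sharing Plan ✗ → not eligible.
Commuter Stipend — status full-time ✓; service 915 days ≥ 9 months (≈270 days) ✓; 40 hrs/wk ≥ 30 ✓ → eligible.
Equity Grant Program — status full-time ✓ (not excluded); service 915 days ≥ 120 days ✓ → eligible.
Backup Childcare — status full-time ✓; service 915 days ≥ 3 months (≈90 days) ✓; site Leeds ✗ (not Pune or Albany) → not eligible.

Commuter Stipend, Equity Grant Program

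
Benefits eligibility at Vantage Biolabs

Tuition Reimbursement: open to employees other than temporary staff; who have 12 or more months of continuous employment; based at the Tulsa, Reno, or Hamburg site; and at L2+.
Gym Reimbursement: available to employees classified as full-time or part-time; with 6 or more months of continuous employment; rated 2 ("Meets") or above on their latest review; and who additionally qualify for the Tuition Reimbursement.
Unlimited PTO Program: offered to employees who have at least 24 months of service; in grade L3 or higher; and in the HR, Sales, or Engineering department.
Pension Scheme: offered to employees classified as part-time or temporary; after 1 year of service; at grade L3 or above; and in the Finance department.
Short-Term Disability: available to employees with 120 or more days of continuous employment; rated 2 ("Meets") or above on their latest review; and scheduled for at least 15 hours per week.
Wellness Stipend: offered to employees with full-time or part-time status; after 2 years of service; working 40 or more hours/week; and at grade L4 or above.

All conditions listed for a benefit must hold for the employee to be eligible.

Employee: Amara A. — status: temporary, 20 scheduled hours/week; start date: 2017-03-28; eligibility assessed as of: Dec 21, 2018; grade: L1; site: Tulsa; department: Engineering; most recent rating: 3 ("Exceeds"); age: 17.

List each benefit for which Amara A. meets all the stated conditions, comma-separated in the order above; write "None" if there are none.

Short-Term Disability

Service from 2017-03-28 to Dec 21, 2018: 633 days.
Tuition Reimbursement — status temporary ✗ (excluded) → not eligible.
Gym Reimbursement — status temporary ✗ (requires full-time or part-time) → not eligible.
Unlimited PTO Program — service 633 days < 24 months (≈720 days) ✗ → not eligible.
Pension Scheme — status temporary ✓; service 633 days ≥ 1 year (≈365 days) ✓; grade L1 < L3 ✗ → not eligible.
Short-Term Disability — service 633 days ≥ 120 days ✓; rating 3 ≥ 2 ✓; 20 hrs/wk ≥ 15 ✓ → eligible.
Wellness Stipend — status temporary ✗ (requires full-time or part-time) → not eligible.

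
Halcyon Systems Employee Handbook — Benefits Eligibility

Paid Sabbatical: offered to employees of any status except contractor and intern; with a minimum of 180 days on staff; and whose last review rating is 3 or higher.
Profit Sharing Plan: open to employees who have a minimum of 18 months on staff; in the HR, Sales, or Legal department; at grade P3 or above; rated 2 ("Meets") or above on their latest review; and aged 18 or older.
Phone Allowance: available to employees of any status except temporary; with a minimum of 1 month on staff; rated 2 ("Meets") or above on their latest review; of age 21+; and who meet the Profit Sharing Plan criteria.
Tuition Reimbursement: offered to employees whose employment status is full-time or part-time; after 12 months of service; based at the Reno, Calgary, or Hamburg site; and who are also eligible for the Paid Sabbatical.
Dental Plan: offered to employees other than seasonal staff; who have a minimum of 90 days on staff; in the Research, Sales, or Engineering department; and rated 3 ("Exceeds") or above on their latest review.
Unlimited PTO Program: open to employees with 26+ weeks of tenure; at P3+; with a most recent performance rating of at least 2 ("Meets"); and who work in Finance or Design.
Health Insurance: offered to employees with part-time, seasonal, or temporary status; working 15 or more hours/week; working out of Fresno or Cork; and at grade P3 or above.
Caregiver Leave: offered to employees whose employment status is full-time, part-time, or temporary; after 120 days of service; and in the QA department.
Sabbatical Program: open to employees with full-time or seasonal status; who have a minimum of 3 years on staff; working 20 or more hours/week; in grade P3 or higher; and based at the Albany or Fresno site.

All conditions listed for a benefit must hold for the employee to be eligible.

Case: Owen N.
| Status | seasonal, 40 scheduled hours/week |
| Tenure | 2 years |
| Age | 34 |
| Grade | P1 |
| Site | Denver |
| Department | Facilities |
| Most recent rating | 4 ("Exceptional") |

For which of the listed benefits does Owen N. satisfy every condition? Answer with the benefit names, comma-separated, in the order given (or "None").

Paid Sabbatical — status seasonal ✓ (not excluded); service 2 years ≥ 180 days ✓; rating 4 ≥ 3 ✓ → eligible.
Profit Sharing Plan — service 2 years ≥ 18 months (≈540 days) ✓; dept Facilities ✗ → not eligible.
Phone Allowance — status seasonal ✓ (not excluded); service 2 years ≥ 1 month (≈30 days) ✓; rating 4 ≥ 2 ✓; age 34 ≥ 21 ✓; not eligible for Profit Sharing Plan ✗ → not eligible.
Tuition Reimbursement — status seasonal ✗ (requires full-time or part-time) → not eligible.
Dental Plan — status seasonal ✗ (excluded) → not eligible.
Unlimited PTO Program — service 2 years ≥ 26 weeks (≈182 days) ✓; grade P1 < P3 ✗ → not eligible.
Health Insurance — status seasonal ✓; 40 hrs/wk ≥ 15 ✓; site Denver ✗ (not Fresno or Cork) → not eligible.
Caregiver Leave — status seasonal ✗ (requires full-time, part-time, or temporary) → not eligible.
Sabbatical Program — status seasonal ✓; service 2 years < 3 years ✗ → not eligible.

Paid Sabbatical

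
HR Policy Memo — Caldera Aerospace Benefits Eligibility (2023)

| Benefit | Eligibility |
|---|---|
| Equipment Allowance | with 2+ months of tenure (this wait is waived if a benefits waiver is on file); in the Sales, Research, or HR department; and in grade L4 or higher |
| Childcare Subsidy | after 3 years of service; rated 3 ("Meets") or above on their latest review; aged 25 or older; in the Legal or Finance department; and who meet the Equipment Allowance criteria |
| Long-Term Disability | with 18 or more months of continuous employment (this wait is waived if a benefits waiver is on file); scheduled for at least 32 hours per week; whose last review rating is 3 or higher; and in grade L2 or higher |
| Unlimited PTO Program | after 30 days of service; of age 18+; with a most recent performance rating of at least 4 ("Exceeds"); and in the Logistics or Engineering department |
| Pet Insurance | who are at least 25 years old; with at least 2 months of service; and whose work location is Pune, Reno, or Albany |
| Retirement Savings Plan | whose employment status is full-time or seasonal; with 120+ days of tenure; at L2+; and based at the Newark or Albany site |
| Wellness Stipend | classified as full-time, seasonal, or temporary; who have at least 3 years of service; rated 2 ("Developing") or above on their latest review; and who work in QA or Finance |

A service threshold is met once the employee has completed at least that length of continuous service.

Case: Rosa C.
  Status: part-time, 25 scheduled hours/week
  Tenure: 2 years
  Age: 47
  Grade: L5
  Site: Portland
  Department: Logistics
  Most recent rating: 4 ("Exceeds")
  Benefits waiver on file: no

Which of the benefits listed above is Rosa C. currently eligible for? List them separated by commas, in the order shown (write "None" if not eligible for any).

Equipment Allowance — no waiver, service 2 years ≥ 2 months (≈60 days) ✓; dept Logistics ✗ → not eligible.
Childcare Subsidy — service 2 years < 3 years ✗ → not eligible.
Long-Term Disability — no waiver, service 2 years ≥ 18 months (≈540 days) ✓; 25 hrs/wk < 32 ✗ → not eligible.
Unlimited PTO Program — service 2 years ≥ 30 days ✓; age 47 ≥ 18 ✓; rating 4 ≥ 4 ✓; dept Logistics ✓ → eligible.
Pet Insurance — age 47 ≥ 25 ✓; service 2 years ≥ 2 months (≈60 days) ✓; site Portland ✗ (not Pune, Reno, or Albany) → not eligible.
Retirement Savings Plan — status part-time ✗ (requires full-time or seasonal) → not eligible.
Wellness Stipend — status part-time ✗ (requires full-time, seasonal, or temporary) → not eligible.

Unlimited PTO Program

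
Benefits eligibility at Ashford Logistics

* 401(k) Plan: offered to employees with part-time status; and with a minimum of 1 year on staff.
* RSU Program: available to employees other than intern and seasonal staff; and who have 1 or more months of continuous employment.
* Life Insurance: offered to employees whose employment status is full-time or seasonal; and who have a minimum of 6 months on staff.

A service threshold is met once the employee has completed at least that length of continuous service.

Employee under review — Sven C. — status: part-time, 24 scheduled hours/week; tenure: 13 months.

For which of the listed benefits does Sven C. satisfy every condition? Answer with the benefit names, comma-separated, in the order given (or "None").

401(k) Plan — status part-time ✓; service 13 months ≥ 1 year (≈365 days) ✓ → eligible.
RSU Program — status part-time ✓ (not excluded); service 13 months ≥ 1 month ✓ → eligible.
Life Insurance — status part-time ✗ (requires full-time or seasonal) → not eligible.

401(k) Plan, RSU Program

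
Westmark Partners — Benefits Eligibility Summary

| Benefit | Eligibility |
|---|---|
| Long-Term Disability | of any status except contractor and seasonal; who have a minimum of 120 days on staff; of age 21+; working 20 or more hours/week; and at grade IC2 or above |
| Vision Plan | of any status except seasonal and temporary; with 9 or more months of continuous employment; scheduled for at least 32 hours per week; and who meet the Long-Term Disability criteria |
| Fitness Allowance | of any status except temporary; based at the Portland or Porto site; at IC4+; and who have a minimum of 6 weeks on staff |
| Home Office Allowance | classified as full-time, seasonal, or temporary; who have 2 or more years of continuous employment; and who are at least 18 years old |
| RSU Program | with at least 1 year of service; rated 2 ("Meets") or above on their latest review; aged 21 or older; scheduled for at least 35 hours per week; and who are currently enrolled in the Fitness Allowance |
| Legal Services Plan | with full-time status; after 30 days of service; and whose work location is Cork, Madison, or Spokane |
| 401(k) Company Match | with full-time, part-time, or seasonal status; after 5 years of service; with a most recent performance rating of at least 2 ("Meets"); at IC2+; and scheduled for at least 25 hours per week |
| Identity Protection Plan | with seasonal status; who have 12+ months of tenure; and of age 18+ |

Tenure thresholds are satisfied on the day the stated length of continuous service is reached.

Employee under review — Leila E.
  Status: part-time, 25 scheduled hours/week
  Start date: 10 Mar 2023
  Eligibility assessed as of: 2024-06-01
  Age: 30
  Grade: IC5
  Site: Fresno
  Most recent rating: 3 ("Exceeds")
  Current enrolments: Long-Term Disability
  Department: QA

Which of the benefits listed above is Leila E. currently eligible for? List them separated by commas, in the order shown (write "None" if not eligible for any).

Service from 10 Mar 2023 to 2024-06-01: 449 days.
Long-Term Disability — status part-time ✓ (not excluded); service 449 days ≥ 120 days ✓; age 30 ≥ 21 ✓; 25 hrs/wk ≥ 20 ✓; grade IC5 ≥ IC2 ✓ → eligible.
Vision Plan — status part-time ✓ (not excluded); service 449 days ≥ 9 months (≈270 days) ✓; 25 hrs/wk < 32 ✗ → not eligible.
Fitness Allowance — status part-time ✓ (not excluded); site Fresno ✗ (not Portland or Porto) → not eligible.
Home Office Allowance — status part-time ✗ (requires full-time, seasonal, or temporary) → not eligible.
RSU Program — service 449 days ≥ 1 year (≈365 days) ✓; rating 3 ≥ 2 ✓; age 30 ≥ 21 ✓; 25 hrs/wk < 35 ✗ → not eligible.
Legal Services Plan — status part-time ✗ (requires full-time) → not eligible.
401(k) Company Match — status part-time ✓; service 449 days < 5 years (≈1825 days) ✗ → not eligible.
Identity Protection Plan — status part-time ✗ (requires seasonal) → not eligible.

Long-Term Disability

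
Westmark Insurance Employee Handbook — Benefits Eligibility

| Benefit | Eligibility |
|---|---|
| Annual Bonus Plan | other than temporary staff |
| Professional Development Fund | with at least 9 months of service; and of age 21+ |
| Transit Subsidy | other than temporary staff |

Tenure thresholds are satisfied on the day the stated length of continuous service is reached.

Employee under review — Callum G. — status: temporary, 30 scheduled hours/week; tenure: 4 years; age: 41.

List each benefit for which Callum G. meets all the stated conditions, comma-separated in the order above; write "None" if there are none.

Annual Bonus Plan — status temporary ✗ (excluded) → not eligible.
Professional Development Fund — service 4 years ≥ 9 months (≈270 days) ✓; age 41 ≥ 21 ✓ → eligible.
Transit Subsidy — status temporary ✗ (excluded) → not eligible.

Professional Development Fund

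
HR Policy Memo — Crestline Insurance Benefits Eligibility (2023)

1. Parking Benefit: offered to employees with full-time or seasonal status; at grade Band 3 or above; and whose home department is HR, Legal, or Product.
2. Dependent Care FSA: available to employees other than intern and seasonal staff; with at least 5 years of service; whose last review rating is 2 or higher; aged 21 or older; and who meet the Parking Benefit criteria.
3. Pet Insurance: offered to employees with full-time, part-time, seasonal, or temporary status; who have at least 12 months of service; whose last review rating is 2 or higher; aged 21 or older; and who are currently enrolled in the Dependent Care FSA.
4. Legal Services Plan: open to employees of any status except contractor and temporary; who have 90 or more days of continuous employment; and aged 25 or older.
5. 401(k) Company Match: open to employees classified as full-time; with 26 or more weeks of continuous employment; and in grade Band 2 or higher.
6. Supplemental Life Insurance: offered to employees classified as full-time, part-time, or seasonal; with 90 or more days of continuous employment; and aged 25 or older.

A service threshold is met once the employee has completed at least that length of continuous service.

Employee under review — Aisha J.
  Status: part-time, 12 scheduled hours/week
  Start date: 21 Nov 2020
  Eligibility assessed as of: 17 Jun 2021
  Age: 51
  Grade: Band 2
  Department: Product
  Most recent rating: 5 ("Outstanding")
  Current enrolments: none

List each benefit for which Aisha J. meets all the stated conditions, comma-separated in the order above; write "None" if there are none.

Service from 21 Nov 2020 to 17 Jun 2021: 208 days.
Parking Benefit — status part-time ✗ (requires full-time or seasonal) → not eligible.
Dependent Care FSA — status part-time ✓ (not excluded); service 208 days < 5 years (≈1825 days) ✗ → not eligible.
Pet Insurance — status part-time ✓; service 208 days < 12 months (≈360 days) ✗ → not eligible.
Legal Services Plan — status part-time ✓ (not excluded); service 208 days ≥ 90 days ✓; age 51 ≥ 25 ✓ → eligible.
401(k) Company Match — status part-time ✗ (requires full-time) → not eligible.
Supplemental Life Insurance — status part-time ✓; service 208 days ≥ 90 days ✓; age 51 ≥ 25 ✓ → eligible.

Legal Services Plan, Supplemental Life Insurance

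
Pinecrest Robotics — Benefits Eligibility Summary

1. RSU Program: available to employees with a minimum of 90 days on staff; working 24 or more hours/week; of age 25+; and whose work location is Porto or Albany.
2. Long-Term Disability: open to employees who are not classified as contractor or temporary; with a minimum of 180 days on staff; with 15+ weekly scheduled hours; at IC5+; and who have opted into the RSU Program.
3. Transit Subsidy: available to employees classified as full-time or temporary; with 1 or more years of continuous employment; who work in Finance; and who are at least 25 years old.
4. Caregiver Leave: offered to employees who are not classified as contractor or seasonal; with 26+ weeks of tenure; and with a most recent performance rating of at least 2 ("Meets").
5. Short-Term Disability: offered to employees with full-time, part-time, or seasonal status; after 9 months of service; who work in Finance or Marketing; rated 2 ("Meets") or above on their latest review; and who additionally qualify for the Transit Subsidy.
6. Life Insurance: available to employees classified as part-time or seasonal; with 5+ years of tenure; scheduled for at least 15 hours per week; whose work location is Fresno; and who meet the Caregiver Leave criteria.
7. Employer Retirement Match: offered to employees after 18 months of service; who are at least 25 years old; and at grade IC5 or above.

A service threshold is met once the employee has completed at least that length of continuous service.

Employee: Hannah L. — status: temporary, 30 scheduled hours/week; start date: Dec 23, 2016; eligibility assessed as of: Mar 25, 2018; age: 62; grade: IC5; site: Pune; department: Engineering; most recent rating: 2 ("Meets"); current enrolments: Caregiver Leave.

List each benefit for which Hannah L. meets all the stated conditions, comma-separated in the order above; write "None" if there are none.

Service from Dec 23, 2016 to Mar 25, 2018: 457 days.
RSU Program — service 457 days ≥ 90 days ✓; 30 hrs/wk ≥ 24 ✓; age 62 ≥ 25 ✓; site Pune ✗ (not Porto or Albany) → not eligible.
Long-Term Disability — status temporary ✗ (excluded) → not eligible.
Transit Subsidy — status temporary ✓; service 457 days ≥ 1 year (≈365 days) ✓; dept Engineering ✗ → not eligible.
Caregiver Leave — status temporary ✓ (not excluded); service 457 days ≥ 26 weeks (≈182 days) ✓; rating 2 ≥ 2 ✓ → eligible.
Short-Term Disability — status temporary ✗ (requires full-time, part-time, or seasonal) → not eligible.
Life Insurance — status temporary ✗ (requires part-time or seasonal) → not eligible.
Employer Retirement Match — service 457 days < 18 months (≈540 days) ✗ → not eligible.

Caregiver Leave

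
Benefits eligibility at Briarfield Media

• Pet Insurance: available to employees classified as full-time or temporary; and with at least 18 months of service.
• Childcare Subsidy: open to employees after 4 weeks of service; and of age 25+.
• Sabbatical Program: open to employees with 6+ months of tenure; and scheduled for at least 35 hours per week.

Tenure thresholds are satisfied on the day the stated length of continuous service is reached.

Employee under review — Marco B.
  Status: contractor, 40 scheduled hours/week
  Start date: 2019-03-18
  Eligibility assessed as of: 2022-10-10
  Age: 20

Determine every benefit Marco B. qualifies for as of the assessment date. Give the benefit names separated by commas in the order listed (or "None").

Service from 2019-03-18 to 2022-10-10: 1302 days.
Pet Insurance — status contractor ✗ (requires full-time or temporary) → not eligible.
Childcare Subsidy — service 1302 days ≥ 4 weeks (≈28 days) ✓; age 20 < 25 ✗ → not eligible.
Sabbatical Program — service 1302 days ≥ 6 months (≈180 days) ✓; 40 hrs/wk ≥ 35 ✓ → eligible.

Sabbatical Program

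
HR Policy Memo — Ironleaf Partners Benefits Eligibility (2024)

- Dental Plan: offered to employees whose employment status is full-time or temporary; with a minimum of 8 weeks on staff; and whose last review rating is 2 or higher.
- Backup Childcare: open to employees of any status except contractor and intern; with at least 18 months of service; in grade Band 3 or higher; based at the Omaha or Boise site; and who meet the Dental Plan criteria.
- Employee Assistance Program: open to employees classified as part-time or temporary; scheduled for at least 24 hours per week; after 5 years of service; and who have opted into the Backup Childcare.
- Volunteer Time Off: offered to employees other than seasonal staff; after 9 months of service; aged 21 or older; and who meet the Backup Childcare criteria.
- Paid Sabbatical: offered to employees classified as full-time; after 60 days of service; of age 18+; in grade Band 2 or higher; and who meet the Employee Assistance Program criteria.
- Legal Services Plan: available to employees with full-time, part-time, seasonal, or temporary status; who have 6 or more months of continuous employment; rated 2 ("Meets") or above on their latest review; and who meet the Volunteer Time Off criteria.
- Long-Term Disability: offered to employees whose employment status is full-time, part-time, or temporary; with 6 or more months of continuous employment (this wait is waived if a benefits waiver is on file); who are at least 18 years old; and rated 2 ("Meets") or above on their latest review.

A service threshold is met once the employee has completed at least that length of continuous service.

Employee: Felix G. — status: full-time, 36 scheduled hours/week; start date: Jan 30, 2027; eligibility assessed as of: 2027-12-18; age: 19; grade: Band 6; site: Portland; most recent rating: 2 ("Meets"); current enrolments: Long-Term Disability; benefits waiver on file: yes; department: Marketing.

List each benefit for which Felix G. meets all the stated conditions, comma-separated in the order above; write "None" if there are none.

Service from Jan 30, 2027 to 2027-12-18: 322 days.
Dental Plan — status full-time ✓; service 322 days ≥ 8 weeks (≈56 days) ✓; rating 2 ≥ 2 ✓ → eligible.
Backup Childcare — status full-time ✓ (not excluded); service 322 days < 18 months (≈540 days) ✗ → not eligible.
Employee Assistance Program — status full-time ✗ (requires part-time or temporary) → not eligible.
Volunteer Time Off — status full-time ✓ (not excluded); service 322 days ≥ 9 months (≈270 days) ✓; age 19 < 21 ✗ → not eligible.
Paid Sabbatical — status full-time ✓; service 322 days ≥ 60 days ✓; age 19 ≥ 18 ✓; grade Band 6 ≥ Band 2 ✓; not eligible for Employee Assistance Program ✗ → not eligible.
Legal Services Plan — status full-time ✓; service 322 days ≥ 6 months (≈180 days) ✓; rating 2 ≥ 2 ✓; not eligible for Volunteer Time Off ✗ → not eligible.
Long-Term Disability — status full-time ✓; benefits waiver on file ✓; age 19 ≥ 18 ✓; rating 2 ≥ 2 ✓ → eligible.

Dental Plan, Long-Term Disability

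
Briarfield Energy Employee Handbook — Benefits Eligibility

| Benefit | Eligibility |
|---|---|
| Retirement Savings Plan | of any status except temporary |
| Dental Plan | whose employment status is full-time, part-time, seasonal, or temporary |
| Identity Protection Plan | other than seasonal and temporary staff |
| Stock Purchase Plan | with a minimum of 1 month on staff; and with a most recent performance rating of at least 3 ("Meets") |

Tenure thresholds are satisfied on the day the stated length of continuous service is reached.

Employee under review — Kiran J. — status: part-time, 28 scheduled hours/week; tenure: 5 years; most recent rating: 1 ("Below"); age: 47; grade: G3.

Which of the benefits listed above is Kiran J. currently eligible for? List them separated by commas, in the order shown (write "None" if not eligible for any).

Retirement Savings Plan — status part-time ✓ (not excluded) → eligible.
Dental Plan — status part-time ✓ → eligible.
Identity Protection Plan — status part-time ✓ (not excluded) → eligible.
Stock Purchase Plan — service 5 years ≥ 1 month (≈30 days) ✓; rating 1 < 3 ✗ → not eligible.

Retirement Savings Plan, Dental Plan, Identity Protection Plan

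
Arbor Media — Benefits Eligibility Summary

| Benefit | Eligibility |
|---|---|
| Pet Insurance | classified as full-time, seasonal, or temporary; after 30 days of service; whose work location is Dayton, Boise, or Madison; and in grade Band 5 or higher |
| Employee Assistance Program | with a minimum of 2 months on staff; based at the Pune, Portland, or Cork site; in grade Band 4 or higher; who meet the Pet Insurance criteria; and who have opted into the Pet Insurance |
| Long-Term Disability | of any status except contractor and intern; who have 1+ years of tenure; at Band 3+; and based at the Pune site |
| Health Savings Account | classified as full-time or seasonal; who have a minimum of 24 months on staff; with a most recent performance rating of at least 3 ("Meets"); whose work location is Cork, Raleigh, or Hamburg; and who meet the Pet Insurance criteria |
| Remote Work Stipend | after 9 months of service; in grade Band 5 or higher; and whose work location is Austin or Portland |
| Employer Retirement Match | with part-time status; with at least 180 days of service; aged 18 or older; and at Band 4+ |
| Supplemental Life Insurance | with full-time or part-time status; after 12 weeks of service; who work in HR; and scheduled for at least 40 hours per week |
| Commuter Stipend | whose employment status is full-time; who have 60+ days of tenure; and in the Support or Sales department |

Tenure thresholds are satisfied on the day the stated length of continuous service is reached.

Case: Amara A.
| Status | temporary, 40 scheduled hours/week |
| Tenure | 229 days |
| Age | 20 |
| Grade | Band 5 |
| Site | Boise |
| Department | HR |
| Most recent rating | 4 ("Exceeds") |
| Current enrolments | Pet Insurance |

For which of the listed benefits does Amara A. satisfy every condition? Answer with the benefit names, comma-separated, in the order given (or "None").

Pet Insurance

Pet Insurance — status temporary ✓; service 229 days ≥ 30 days ✓; site Boise ✓; grade Band 5 ≥ Band 5 ✓ → eligible.
Employee Assistance Program — service 229 days ≥ 2 months (≈60 days) ✓; site Boise ✗ (not Pune, Portland, or Cork) → not eligible.
Long-Term Disability — status temporary ✓ (not excluded); service 229 days < 1 year (≈365 days) ✗ → not eligible.
Health Savings Account — status temporary ✗ (requires full-time or seasonal) → not eligible.
Remote Work Stipend — service 229 days < 9 months (≈270 days) ✗ → not eligible.
Employer Retirement Match — status temporary ✗ (requires part-time) → not eligible.
Supplemental Life Insurance — status temporary ✗ (requires full-time or part-time) → not eligible.
Commuter Stipend — status temporary ✗ (requires full-time) → not eligible.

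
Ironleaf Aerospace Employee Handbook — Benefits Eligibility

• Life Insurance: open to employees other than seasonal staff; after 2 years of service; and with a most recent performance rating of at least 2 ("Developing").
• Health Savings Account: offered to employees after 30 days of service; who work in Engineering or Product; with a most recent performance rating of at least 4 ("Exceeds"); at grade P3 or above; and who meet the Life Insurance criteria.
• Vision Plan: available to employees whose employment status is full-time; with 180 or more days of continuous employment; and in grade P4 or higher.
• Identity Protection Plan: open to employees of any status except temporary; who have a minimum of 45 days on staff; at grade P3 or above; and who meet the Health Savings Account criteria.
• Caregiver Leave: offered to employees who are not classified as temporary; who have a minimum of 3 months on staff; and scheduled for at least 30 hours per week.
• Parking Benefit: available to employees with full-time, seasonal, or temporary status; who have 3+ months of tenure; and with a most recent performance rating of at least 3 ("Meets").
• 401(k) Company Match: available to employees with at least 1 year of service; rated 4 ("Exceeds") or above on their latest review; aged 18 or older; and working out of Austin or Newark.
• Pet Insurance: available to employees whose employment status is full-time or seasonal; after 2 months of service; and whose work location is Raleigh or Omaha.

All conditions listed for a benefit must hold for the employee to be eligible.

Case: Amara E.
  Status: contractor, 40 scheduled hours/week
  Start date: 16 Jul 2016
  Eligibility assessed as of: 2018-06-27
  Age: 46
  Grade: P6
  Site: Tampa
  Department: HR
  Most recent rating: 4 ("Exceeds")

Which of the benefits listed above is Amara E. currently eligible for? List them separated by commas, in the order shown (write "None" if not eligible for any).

Service from 16 Jul 2016 to 2018-06-27: 711 days.
Life Insurance — status contractor ✓ (not excluded); service 711 days < 2 years (≈730 days) ✗ → not eligible.
Health Savings Account — service 711 days ≥ 30 days ✓; dept HR ✗ → not eligible.
Vision Plan — status contractor ✗ (requires full-time) → not eligible.
Identity Protection Plan — status contractor ✓ (not excluded); service 711 days ≥ 45 days ✓; grade P6 ≥ P3 ✓; not eligible for Health Savings Account ✗ → not eligible.
Caregiver Leave — status contractor ✓ (not excluded); service 711 days ≥ 3 months (≈90 days) ✓; 40 hrs/wk ≥ 30 ✓ → eligible.
Parking Benefit — status contractor ✗ (requires full-time, seasonal, or temporary) → not eligible.
401(k) Company Match — service 711 days ≥ 1 year (≈365 days) ✓; rating 4 ≥ 4 ✓; age 46 ≥ 18 ✓; site Tampa ✗ (not Austin or Newark) → not eligible.
Pet Insurance — status contractor ✗ (requires full-time or seasonal) → not eligible.

Caregiver Leave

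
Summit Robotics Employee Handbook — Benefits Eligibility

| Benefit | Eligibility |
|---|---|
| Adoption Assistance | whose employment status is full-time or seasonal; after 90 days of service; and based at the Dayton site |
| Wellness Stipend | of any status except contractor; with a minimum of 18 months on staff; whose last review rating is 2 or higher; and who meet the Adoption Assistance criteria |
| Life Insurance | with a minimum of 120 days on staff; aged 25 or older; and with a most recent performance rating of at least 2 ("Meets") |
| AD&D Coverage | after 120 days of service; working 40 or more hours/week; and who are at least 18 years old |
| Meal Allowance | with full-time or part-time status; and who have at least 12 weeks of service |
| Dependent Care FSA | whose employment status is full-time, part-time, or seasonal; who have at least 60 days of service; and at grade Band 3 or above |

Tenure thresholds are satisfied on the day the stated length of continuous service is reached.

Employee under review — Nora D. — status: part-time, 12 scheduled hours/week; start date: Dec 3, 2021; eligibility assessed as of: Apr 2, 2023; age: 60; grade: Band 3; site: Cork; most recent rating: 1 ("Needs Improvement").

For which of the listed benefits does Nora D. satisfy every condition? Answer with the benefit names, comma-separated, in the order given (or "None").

Meal Allowance, Dependent Care FSA

Service from Dec 3, 2021 to Apr 2, 2023: 485 days.
Adoption Assistance — status part-time ✗ (requires full-time or seasonal) → not eligible.
Wellness Stipend — status part-time ✓ (not excluded); service 485 days < 18 months (≈540 days) ✗ → not eligible.
Life Insurance — service 485 days ≥ 120 days ✓; age 60 ≥ 25 ✓; rating 1 < 2 ✗ → not eligible.
AD&D Coverage — service 485 days ≥ 120 days ✓; 12 hrs/wk < 40 ✗ → not eligible.
Meal Allowance — status part-time ✓; service 485 days ≥ 12 weeks (≈84 days) ✓ → eligible.
Dependent Care FSA — status part-time ✓; service 485 days ≥ 60 days ✓; grade Band 3 ≥ Band 3 ✓ → eligible.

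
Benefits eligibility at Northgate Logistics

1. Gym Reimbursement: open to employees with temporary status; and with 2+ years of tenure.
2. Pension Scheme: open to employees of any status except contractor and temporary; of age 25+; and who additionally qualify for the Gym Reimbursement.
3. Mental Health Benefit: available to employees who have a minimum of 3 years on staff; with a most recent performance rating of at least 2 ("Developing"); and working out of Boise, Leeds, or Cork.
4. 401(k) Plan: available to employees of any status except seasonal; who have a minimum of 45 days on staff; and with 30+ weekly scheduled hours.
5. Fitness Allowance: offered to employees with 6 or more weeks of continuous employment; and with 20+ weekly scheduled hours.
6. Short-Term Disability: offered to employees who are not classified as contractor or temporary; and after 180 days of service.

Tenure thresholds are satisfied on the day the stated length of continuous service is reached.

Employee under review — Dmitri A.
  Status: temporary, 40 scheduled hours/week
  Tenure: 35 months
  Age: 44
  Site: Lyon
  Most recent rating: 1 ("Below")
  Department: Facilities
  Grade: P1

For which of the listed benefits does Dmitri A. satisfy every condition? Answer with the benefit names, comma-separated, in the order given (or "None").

Gym Reimbursement — status temporary ✓; service 35 months ≥ 2 years (≈730 days) ✓ → eligible.
Pension Scheme — status temporary ✗ (excluded) → not eligible.
Mental Health Benefit — service 35 months < 3 years (≈1095 days) ✗ → not eligible.
401(k) Plan — status temporary ✓ (not excluded); service 35 months ≥ 45 days ✓; 40 hrs/wk ≥ 30 ✓ → eligible.
Fitness Allowance — service 35 months ≥ 6 weeks (≈42 days) ✓; 40 hrs/wk ≥ 20 ✓ → eligible.
Short-Term Disability — status temporary ✗ (excluded) → not eligible.

Gym Reimbursement, 401(k) Plan, Fitness Allowance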